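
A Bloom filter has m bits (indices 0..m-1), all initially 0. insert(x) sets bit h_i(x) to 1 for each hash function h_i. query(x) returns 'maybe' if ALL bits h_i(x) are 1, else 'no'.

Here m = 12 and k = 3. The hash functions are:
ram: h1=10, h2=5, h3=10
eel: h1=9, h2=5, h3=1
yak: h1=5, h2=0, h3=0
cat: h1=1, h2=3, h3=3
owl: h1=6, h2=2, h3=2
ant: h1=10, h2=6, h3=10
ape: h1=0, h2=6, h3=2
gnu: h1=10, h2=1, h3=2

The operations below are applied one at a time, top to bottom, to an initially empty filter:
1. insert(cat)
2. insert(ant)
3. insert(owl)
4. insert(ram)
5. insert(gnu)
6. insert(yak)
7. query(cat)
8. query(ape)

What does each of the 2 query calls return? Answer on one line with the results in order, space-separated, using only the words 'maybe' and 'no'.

Start: bits=000000000000
Op 1: insert cat -> sets bits 1 3 -> bits=010100000000
Op 2: insert ant -> sets bits 6 10 -> bits=010100100010
Op 3: insert owl -> sets bits 2 6 -> bits=011100100010
Op 4: insert ram -> sets bits 5 10 -> bits=011101100010
Op 5: insert gnu -> sets bits 1 2 10 -> bits=011101100010
Op 6: insert yak -> sets bits 0 5 -> bits=111101100010
Op 7: query cat -> checks bit1=1, bit3=1 (all 1) -> maybe
Op 8: query ape -> checks bit0=1, bit2=1, bit6=1 (all 1) -> maybe
Query results in order: maybe maybe

Answer: maybe maybe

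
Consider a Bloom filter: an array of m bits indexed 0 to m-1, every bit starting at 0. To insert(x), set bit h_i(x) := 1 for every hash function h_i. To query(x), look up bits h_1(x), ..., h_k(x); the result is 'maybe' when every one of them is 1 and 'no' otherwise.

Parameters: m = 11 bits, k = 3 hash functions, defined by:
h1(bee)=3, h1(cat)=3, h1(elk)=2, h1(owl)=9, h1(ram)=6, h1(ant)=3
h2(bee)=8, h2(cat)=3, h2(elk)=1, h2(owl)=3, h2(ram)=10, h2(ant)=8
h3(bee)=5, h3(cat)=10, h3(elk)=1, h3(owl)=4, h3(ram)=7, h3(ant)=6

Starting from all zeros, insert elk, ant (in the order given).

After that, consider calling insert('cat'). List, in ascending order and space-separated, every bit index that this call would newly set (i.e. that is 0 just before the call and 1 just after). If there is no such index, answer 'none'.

Start: bits=00000000000
After insert 'elk': sets bits 1 2 -> bits=01100000000
After insert 'ant': sets bits 3 6 8 -> bits=01110010100
insert 'cat' would touch bits 3 10; currently bit3=1, bit10=0
Bits that are 0 among those (would change 0->1): 10

Answer: 10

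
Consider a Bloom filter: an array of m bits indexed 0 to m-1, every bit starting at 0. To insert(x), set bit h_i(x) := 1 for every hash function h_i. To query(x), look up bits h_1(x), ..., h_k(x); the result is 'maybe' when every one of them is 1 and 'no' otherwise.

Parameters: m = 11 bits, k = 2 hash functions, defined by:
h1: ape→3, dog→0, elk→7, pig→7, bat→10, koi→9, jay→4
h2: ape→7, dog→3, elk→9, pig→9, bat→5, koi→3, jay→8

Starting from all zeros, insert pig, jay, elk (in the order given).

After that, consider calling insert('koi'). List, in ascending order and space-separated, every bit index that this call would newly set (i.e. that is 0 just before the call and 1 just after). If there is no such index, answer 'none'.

Start: bits=00000000000
After insert 'pig': sets bits 7 9 -> bits=00000001010
After insert 'jay': sets bits 4 8 -> bits=00001001110
After insert 'elk': sets bits 7 9 -> bits=00001001110
insert 'koi' would touch bits 3 9; currently bit3=0, bit9=1
Bits that are 0 among those (would change 0->1): 3

Answer: 3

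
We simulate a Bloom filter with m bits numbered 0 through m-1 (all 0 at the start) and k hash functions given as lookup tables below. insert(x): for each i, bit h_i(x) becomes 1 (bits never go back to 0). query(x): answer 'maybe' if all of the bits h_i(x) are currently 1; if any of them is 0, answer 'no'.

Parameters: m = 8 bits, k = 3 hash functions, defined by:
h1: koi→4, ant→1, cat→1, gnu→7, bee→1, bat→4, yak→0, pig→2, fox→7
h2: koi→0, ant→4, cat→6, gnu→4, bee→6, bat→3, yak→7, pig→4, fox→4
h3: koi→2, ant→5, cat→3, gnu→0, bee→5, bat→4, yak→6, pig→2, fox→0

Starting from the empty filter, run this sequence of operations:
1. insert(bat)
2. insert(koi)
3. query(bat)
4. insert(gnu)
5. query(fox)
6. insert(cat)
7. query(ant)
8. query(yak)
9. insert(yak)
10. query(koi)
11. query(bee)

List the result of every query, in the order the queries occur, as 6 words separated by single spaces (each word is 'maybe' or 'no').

Answer: maybe maybe no maybe maybe no

Derivation:
Start: bits=00000000
Op 1: insert bat -> sets bits 3 4 -> bits=00011000
Op 2: insert koi -> sets bits 0 2 4 -> bits=10111000
Op 3: query bat -> checks bit3=1, bit4=1 (all 1) -> maybe
Op 4: insert gnu -> sets bits 0 4 7 -> bits=10111001
Op 5: query fox -> checks bit0=1, bit4=1, bit7=1 (all 1) -> maybe
Op 6: insert cat -> sets bits 1 3 6 -> bits=11111011
Op 7: query ant -> checks bit1=1, bit4=1, bit5=0 (has a 0) -> no
Op 8: query yak -> checks bit0=1, bit6=1, bit7=1 (all 1) -> maybe
Op 9: insert yak -> sets bits 0 6 7 -> bits=11111011
Op 10: query koi -> checks bit0=1, bit2=1, bit4=1 (all 1) -> maybe
Op 11: query bee -> checks bit1=1, bit5=0, bit6=1 (has a 0) -> no
Query results in order: maybe maybe no maybe maybe no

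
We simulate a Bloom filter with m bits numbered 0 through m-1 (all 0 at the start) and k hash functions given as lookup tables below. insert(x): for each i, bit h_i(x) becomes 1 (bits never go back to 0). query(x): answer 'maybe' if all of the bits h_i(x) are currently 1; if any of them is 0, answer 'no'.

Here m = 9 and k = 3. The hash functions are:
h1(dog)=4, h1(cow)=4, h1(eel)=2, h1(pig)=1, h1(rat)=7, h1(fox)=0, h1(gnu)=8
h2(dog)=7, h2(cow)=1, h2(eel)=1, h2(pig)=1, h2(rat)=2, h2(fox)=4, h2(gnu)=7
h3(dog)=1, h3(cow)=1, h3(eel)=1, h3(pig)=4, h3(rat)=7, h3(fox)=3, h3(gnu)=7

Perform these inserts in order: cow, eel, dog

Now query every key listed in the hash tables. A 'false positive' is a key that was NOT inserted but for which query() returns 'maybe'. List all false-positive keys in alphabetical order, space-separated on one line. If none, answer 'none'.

Answer: pig rat

Derivation:
Start: bits=000000000
After insert 'cow': sets bits 1 4 -> bits=010010000
After insert 'eel': sets bits 1 2 -> bits=011010000
After insert 'dog': sets bits 1 4 7 -> bits=011010010
Not inserted: fox gnu pig rat — query each against bits=011010010:
query fox: checks bit0=0, bit3=0, bit4=1 (has a 0) -> no => not a false positive
query gnu: checks bit7=1, bit8=0 (has a 0) -> no => not a false positive
query pig: checks bit1=1, bit4=1 (all 1) -> maybe => FALSE POSITIVE
query rat: checks bit2=1, bit7=1 (all 1) -> maybe => FALSE POSITIVE
False positives (alphabetical): pig rat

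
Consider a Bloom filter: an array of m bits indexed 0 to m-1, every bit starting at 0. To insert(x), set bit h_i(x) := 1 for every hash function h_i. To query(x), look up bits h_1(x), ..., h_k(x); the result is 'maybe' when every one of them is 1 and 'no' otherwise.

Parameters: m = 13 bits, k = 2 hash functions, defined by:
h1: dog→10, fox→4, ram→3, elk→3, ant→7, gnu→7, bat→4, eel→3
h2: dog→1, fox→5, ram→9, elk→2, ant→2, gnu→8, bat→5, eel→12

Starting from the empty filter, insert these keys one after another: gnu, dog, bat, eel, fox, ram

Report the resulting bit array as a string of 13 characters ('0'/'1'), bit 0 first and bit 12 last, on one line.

Answer: 0101110111101

Derivation:
Start: bits=0000000000000
After insert 'gnu': sets bits 7 8 -> bits=0000000110000
After insert 'dog': sets bits 1 10 -> bits=0100000110100
After insert 'bat': sets bits 4 5 -> bits=0100110110100
After insert 'eel': sets bits 3 12 -> bits=0101110110101
After insert 'fox': sets bits 4 5 -> bits=0101110110101
After insert 'ram': sets bits 3 9 -> bits=0101110111101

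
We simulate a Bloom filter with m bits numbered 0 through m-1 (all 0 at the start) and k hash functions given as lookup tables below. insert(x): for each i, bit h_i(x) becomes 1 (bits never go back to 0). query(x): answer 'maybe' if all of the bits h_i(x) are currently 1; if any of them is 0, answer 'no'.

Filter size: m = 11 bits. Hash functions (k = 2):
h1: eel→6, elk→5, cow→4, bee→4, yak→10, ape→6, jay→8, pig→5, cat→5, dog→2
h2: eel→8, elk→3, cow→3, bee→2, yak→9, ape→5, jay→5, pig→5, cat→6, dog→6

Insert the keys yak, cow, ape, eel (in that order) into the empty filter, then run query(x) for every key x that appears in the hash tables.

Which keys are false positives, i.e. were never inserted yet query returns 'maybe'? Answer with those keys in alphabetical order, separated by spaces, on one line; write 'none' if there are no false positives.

Answer: cat elk jay pig

Derivation:
Start: bits=00000000000
After insert 'yak': sets bits 9 10 -> bits=00000000011
After insert 'cow': sets bits 3 4 -> bits=00011000011
After insert 'ape': sets bits 5 6 -> bits=00011110011
After insert 'eel': sets bits 6 8 -> bits=00011110111
Not inserted: bee cat dog elk jay pig — query each against bits=00011110111:
query bee: checks bit2=0, bit4=1 (has a 0) -> no => not a false positive
query cat: checks bit5=1, bit6=1 (all 1) -> maybe => FALSE POSITIVE
query dog: checks bit2=0, bit6=1 (has a 0) -> no => not a false positive
query elk: checks bit3=1, bit5=1 (all 1) -> maybe => FALSE POSITIVE
query jay: checks bit5=1, bit8=1 (all 1) -> maybe => FALSE POSITIVE
query pig: checks bit5=1 (all 1) -> maybe => FALSE POSITIVE
False positives (alphabetical): cat elk jay pig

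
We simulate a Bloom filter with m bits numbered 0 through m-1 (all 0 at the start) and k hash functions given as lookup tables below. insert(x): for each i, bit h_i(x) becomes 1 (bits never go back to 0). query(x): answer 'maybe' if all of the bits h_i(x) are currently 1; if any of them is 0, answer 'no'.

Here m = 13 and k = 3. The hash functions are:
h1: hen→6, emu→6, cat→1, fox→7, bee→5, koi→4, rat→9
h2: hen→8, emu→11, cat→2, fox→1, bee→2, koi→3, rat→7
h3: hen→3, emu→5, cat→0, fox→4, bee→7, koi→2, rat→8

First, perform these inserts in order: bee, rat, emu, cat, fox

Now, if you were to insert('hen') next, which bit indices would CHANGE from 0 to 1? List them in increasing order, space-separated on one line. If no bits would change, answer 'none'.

Start: bits=0000000000000
After insert 'bee': sets bits 2 5 7 -> bits=0010010100000
After insert 'rat': sets bits 7 8 9 -> bits=0010010111000
After insert 'emu': sets bits 5 6 11 -> bits=0010011111010
After insert 'cat': sets bits 0 1 2 -> bits=1110011111010
After insert 'fox': sets bits 1 4 7 -> bits=1110111111010
insert 'hen' would touch bits 3 6 8; currently bit3=0, bit6=1, bit8=1
Bits that are 0 among those (would change 0->1): 3

Answer: 3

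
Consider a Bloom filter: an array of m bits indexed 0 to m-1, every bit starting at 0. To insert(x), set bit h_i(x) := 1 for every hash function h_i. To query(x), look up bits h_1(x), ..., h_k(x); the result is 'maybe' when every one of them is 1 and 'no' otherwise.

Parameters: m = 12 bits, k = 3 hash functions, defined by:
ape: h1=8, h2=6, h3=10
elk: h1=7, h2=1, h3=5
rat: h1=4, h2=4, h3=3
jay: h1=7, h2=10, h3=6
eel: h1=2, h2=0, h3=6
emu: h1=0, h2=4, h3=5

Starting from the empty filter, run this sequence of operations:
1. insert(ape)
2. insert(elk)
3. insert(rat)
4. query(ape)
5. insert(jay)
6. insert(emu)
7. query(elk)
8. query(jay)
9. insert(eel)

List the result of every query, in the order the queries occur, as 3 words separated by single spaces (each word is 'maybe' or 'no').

Answer: maybe maybe maybe

Derivation:
Start: bits=000000000000
Op 1: insert ape -> sets bits 6 8 10 -> bits=000000101010
Op 2: insert elk -> sets bits 1 5 7 -> bits=010001111010
Op 3: insert rat -> sets bits 3 4 -> bits=010111111010
Op 4: query ape -> checks bit6=1, bit8=1, bit10=1 (all 1) -> maybe
Op 5: insert jay -> sets bits 6 7 10 -> bits=010111111010
Op 6: insert emu -> sets bits 0 4 5 -> bits=110111111010
Op 7: query elk -> checks bit1=1, bit5=1, bit7=1 (all 1) -> maybe
Op 8: query jay -> checks bit6=1, bit7=1, bit10=1 (all 1) -> maybe
Op 9: insert eel -> sets bits 0 2 6 -> bits=111111111010
Query results in order: maybe maybe maybe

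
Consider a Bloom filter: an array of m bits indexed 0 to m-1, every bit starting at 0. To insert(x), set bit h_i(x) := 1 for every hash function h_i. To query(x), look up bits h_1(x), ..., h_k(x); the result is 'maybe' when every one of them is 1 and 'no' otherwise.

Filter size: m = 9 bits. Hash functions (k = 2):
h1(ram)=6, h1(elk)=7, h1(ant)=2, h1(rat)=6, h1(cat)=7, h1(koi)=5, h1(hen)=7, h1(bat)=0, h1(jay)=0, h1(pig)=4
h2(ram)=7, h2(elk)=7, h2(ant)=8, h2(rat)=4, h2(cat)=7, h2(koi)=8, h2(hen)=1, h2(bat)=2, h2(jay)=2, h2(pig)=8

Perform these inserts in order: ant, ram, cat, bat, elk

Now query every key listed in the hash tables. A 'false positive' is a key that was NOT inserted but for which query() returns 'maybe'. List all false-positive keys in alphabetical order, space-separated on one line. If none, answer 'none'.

Start: bits=000000000
After insert 'ant': sets bits 2 8 -> bits=001000001
After insert 'ram': sets bits 6 7 -> bits=001000111
After insert 'cat': sets bits 7 -> bits=001000111
After insert 'bat': sets bits 0 2 -> bits=101000111
After insert 'elk': sets bits 7 -> bits=101000111
Not inserted: hen jay koi pig rat — query each against bits=101000111:
query hen: checks bit1=0, bit7=1 (has a 0) -> no => not a false positive
query jay: checks bit0=1, bit2=1 (all 1) -> maybe => FALSE POSITIVE
query koi: checks bit5=0, bit8=1 (has a 0) -> no => not a false positive
query pig: checks bit4=0, bit8=1 (has a 0) -> no => not a false positive
query rat: checks bit4=0, bit6=1 (has a 0) -> no => not a false positive
False positives (alphabetical): jay

Answer: jay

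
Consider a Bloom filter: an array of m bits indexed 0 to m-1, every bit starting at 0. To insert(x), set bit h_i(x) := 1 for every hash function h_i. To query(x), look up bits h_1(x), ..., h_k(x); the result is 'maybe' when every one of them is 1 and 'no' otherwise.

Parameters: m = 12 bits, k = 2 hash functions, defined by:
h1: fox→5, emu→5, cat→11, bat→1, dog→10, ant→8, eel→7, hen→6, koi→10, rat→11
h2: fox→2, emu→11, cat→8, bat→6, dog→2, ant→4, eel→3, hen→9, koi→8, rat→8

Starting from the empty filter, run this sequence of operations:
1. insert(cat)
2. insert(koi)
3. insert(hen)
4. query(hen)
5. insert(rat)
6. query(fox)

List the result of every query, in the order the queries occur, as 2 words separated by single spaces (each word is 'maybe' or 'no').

Start: bits=000000000000
Op 1: insert cat -> sets bits 8 11 -> bits=000000001001
Op 2: insert koi -> sets bits 8 10 -> bits=000000001011
Op 3: insert hen -> sets bits 6 9 -> bits=000000101111
Op 4: query hen -> checks bit6=1, bit9=1 (all 1) -> maybe
Op 5: insert rat -> sets bits 8 11 -> bits=000000101111
Op 6: query fox -> checks bit2=0, bit5=0 (has a 0) -> no
Query results in order: maybe no

Answer: maybe no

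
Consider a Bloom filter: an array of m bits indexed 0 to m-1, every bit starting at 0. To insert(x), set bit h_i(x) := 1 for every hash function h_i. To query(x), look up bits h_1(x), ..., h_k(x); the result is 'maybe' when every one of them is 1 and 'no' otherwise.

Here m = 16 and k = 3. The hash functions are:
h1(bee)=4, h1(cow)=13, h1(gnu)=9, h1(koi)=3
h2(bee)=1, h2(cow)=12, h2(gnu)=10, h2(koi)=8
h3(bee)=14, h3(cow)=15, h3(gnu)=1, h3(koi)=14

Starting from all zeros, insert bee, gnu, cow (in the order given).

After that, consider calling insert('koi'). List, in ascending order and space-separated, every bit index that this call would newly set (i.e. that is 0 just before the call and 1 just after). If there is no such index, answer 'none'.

Answer: 3 8

Derivation:
Start: bits=0000000000000000
After insert 'bee': sets bits 1 4 14 -> bits=0100100000000010
After insert 'gnu': sets bits 1 9 10 -> bits=0100100001100010
After insert 'cow': sets bits 12 13 15 -> bits=0100100001101111
insert 'koi' would touch bits 3 8 14; currently bit3=0, bit8=0, bit14=1
Bits that are 0 among those (would change 0->1): 3 8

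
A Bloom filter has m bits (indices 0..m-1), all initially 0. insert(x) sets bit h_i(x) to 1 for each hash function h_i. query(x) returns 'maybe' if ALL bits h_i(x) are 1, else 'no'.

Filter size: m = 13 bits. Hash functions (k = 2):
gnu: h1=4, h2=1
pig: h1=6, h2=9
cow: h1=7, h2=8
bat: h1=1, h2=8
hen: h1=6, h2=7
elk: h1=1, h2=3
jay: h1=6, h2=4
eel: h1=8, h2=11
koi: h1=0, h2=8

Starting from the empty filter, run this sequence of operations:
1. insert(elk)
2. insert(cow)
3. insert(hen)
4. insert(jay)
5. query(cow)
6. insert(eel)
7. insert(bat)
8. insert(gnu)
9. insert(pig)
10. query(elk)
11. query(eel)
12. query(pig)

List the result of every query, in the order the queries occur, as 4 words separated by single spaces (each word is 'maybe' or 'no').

Answer: maybe maybe maybe maybe

Derivation:
Start: bits=0000000000000
Op 1: insert elk -> sets bits 1 3 -> bits=0101000000000
Op 2: insert cow -> sets bits 7 8 -> bits=0101000110000
Op 3: insert hen -> sets bits 6 7 -> bits=0101001110000
Op 4: insert jay -> sets bits 4 6 -> bits=0101101110000
Op 5: query cow -> checks bit7=1, bit8=1 (all 1) -> maybe
Op 6: insert eel -> sets bits 8 11 -> bits=0101101110010
Op 7: insert bat -> sets bits 1 8 -> bits=0101101110010
Op 8: insert gnu -> sets bits 1 4 -> bits=0101101110010
Op 9: insert pig -> sets bits 6 9 -> bits=0101101111010
Op 10: query elk -> checks bit1=1, bit3=1 (all 1) -> maybe
Op 11: query eel -> checks bit8=1, bit11=1 (all 1) -> maybe
Op 12: query pig -> checks bit6=1, bit9=1 (all 1) -> maybe
Query results in order: maybe maybe maybe maybe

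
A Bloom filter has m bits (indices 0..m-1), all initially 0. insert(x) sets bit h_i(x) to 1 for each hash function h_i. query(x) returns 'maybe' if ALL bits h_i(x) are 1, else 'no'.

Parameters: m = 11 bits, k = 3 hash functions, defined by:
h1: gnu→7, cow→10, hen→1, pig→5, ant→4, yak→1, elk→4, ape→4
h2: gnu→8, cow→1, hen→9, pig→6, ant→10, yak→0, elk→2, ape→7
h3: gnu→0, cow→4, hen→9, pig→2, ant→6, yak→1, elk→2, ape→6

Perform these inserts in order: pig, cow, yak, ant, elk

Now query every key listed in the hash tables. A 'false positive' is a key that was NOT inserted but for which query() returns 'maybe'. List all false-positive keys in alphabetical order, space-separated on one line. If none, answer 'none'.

Answer: none

Derivation:
Start: bits=00000000000
After insert 'pig': sets bits 2 5 6 -> bits=00100110000
After insert 'cow': sets bits 1 4 10 -> bits=01101110001
After insert 'yak': sets bits 0 1 -> bits=11101110001
After insert 'ant': sets bits 4 6 10 -> bits=11101110001
After insert 'elk': sets bits 2 4 -> bits=11101110001
Not inserted: ape gnu hen — query each against bits=11101110001:
query ape: checks bit4=1, bit6=1, bit7=0 (has a 0) -> no => not a false positive
query gnu: checks bit0=1, bit7=0, bit8=0 (has a 0) -> no => not a false positive
query hen: checks bit1=1, bit9=0 (has a 0) -> no => not a false positive
False positives (alphabetical): none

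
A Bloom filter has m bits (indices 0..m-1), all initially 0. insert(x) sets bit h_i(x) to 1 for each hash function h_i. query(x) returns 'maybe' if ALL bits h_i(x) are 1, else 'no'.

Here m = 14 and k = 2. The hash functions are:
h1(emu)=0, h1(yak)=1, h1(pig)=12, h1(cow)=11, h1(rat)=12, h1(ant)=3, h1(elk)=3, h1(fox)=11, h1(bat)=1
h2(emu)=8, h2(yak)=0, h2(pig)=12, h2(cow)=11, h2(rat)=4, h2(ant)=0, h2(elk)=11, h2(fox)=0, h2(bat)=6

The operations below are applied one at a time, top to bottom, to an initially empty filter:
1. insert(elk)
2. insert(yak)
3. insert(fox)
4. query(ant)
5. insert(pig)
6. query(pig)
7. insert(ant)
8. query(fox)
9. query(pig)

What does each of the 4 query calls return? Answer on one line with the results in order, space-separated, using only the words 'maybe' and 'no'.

Start: bits=00000000000000
Op 1: insert elk -> sets bits 3 11 -> bits=00010000000100
Op 2: insert yak -> sets bits 0 1 -> bits=11010000000100
Op 3: insert fox -> sets bits 0 11 -> bits=11010000000100
Op 4: query ant -> checks bit0=1, bit3=1 (all 1) -> maybe
Op 5: insert pig -> sets bits 12 -> bits=11010000000110
Op 6: query pig -> checks bit12=1 (all 1) -> maybe
Op 7: insert ant -> sets bits 0 3 -> bits=11010000000110
Op 8: query fox -> checks bit0=1, bit11=1 (all 1) -> maybe
Op 9: query pig -> checks bit12=1 (all 1) -> maybe
Query results in order: maybe maybe maybe maybe

Answer: maybe maybe maybe maybe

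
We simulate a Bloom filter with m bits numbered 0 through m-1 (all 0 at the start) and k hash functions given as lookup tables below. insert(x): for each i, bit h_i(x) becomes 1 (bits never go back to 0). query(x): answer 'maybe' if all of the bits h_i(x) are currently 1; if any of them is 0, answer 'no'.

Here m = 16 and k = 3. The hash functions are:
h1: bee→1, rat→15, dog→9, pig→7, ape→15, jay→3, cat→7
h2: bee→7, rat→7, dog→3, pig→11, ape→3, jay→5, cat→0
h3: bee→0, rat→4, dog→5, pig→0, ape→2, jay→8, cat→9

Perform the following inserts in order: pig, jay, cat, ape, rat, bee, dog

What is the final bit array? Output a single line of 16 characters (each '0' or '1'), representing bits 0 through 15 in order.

Start: bits=0000000000000000
After insert 'pig': sets bits 0 7 11 -> bits=1000000100010000
After insert 'jay': sets bits 3 5 8 -> bits=1001010110010000
After insert 'cat': sets bits 0 7 9 -> bits=1001010111010000
After insert 'ape': sets bits 2 3 15 -> bits=1011010111010001
After insert 'rat': sets bits 4 7 15 -> bits=1011110111010001
After insert 'bee': sets bits 0 1 7 -> bits=1111110111010001
After insert 'dog': sets bits 3 5 9 -> bits=1111110111010001

Answer: 1111110111010001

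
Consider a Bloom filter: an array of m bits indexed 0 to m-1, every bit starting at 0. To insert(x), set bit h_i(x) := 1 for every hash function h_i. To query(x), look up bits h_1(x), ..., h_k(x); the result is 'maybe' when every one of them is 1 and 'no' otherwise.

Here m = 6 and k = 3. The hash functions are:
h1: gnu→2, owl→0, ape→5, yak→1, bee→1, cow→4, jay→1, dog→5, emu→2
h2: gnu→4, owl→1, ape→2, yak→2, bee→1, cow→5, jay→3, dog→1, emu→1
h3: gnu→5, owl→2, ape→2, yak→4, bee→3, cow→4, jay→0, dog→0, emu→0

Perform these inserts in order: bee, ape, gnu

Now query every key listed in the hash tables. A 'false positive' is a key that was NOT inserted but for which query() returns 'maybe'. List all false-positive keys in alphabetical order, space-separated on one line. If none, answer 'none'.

Answer: cow yak

Derivation:
Start: bits=000000
After insert 'bee': sets bits 1 3 -> bits=010100
After insert 'ape': sets bits 2 5 -> bits=011101
After insert 'gnu': sets bits 2 4 5 -> bits=011111
Not inserted: cow dog emu jay owl yak — query each against bits=011111:
query cow: checks bit4=1, bit5=1 (all 1) -> maybe => FALSE POSITIVE
query dog: checks bit0=0, bit1=1, bit5=1 (has a 0) -> no => not a false positive
query emu: checks bit0=0, bit1=1, bit2=1 (has a 0) -> no => not a false positive
query jay: checks bit0=0, bit1=1, bit3=1 (has a 0) -> no => not a false positive
query owl: checks bit0=0, bit1=1, bit2=1 (has a 0) -> no => not a false positive
query yak: checks bit1=1, bit2=1, bit4=1 (all 1) -> maybe => FALSE POSITIVE
False positives (alphabetical): cow yak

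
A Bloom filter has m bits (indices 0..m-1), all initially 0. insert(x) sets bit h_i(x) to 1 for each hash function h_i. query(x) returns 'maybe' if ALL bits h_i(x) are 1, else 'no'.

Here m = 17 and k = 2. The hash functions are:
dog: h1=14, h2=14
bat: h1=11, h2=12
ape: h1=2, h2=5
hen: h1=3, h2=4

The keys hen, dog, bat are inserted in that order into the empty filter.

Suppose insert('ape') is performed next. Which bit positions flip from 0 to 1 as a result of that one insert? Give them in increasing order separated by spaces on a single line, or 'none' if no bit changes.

Start: bits=00000000000000000
After insert 'hen': sets bits 3 4 -> bits=00011000000000000
After insert 'dog': sets bits 14 -> bits=00011000000000100
After insert 'bat': sets bits 11 12 -> bits=00011000000110100
insert 'ape' would touch bits 2 5; currently bit2=0, bit5=0
Bits that are 0 among those (would change 0->1): 2 5

Answer: 2 5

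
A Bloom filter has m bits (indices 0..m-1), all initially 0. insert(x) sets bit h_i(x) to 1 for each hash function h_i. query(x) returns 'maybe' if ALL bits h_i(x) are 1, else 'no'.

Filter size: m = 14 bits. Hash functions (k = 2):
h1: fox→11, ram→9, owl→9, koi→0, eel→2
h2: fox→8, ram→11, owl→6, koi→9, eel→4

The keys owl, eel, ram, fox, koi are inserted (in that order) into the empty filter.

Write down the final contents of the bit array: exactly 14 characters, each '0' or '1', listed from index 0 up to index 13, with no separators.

Start: bits=00000000000000
After insert 'owl': sets bits 6 9 -> bits=00000010010000
After insert 'eel': sets bits 2 4 -> bits=00101010010000
After insert 'ram': sets bits 9 11 -> bits=00101010010100
After insert 'fox': sets bits 8 11 -> bits=00101010110100
After insert 'koi': sets bits 0 9 -> bits=10101010110100

Answer: 10101010110100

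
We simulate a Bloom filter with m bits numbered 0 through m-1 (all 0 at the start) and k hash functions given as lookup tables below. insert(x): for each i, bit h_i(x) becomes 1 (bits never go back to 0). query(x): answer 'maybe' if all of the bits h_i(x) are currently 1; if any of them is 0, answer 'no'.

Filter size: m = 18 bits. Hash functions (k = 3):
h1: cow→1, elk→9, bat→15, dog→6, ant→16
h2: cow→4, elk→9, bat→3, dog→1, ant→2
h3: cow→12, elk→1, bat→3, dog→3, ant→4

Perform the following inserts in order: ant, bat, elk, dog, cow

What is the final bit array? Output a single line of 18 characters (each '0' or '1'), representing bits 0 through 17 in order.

Answer: 011110100100100110

Derivation:
Start: bits=000000000000000000
After insert 'ant': sets bits 2 4 16 -> bits=001010000000000010
After insert 'bat': sets bits 3 15 -> bits=001110000000000110
After insert 'elk': sets bits 1 9 -> bits=011110000100000110
After insert 'dog': sets bits 1 3 6 -> bits=011110100100000110
After insert 'cow': sets bits 1 4 12 -> bits=011110100100100110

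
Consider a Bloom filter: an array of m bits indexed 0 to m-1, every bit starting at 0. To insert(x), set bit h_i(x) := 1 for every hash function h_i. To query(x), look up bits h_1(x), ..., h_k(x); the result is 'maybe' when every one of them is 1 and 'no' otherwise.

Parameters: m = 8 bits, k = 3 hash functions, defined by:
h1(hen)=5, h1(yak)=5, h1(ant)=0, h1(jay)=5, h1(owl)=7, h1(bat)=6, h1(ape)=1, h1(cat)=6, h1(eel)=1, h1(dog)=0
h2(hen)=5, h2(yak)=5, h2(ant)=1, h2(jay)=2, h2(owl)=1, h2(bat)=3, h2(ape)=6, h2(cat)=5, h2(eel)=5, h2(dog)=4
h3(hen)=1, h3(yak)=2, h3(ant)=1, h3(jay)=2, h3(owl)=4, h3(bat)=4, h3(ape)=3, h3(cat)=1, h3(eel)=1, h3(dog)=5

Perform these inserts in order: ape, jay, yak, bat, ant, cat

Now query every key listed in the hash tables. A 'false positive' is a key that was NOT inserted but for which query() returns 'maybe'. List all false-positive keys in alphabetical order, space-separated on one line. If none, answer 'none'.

Answer: dog eel hen

Derivation:
Start: bits=00000000
After insert 'ape': sets bits 1 3 6 -> bits=01010010
After insert 'jay': sets bits 2 5 -> bits=01110110
After insert 'yak': sets bits 2 5 -> bits=01110110
After insert 'bat': sets bits 3 4 6 -> bits=01111110
After insert 'ant': sets bits 0 1 -> bits=11111110
After insert 'cat': sets bits 1 5 6 -> bits=11111110
Not inserted: dog eel hen owl — query each against bits=11111110:
query dog: checks bit0=1, bit4=1, bit5=1 (all 1) -> maybe => FALSE POSITIVE
query eel: checks bit1=1, bit5=1 (all 1) -> maybe => FALSE POSITIVE
query hen: checks bit1=1, bit5=1 (all 1) -> maybe => FALSE POSITIVE
query owl: checks bit1=1, bit4=1, bit7=0 (has a 0) -> no => not a false positive
False positives (alphabetical): dog eel hen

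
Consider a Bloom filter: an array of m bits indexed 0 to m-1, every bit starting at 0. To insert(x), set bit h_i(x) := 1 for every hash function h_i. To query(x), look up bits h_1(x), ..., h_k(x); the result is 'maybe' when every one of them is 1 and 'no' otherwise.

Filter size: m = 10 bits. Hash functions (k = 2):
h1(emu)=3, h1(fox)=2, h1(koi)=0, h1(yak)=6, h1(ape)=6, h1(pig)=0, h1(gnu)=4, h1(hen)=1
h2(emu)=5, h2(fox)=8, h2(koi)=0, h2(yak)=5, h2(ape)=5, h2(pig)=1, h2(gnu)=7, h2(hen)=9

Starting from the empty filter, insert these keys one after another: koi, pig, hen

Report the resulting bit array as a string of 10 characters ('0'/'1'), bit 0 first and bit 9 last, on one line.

Answer: 1100000001

Derivation:
Start: bits=0000000000
After insert 'koi': sets bits 0 -> bits=1000000000
After insert 'pig': sets bits 0 1 -> bits=1100000000
After insert 'hen': sets bits 1 9 -> bits=1100000001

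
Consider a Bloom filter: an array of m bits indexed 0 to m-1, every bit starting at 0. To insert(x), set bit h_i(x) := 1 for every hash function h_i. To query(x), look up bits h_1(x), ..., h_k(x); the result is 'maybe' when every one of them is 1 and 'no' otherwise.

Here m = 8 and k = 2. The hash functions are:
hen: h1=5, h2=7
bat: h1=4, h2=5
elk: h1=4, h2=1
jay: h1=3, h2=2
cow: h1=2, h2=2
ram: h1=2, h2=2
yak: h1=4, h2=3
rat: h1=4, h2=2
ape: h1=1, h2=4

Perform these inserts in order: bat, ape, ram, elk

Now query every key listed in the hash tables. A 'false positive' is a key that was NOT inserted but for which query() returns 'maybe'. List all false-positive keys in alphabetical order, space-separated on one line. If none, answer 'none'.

Answer: cow rat

Derivation:
Start: bits=00000000
After insert 'bat': sets bits 4 5 -> bits=00001100
After insert 'ape': sets bits 1 4 -> bits=01001100
After insert 'ram': sets bits 2 -> bits=01101100
After insert 'elk': sets bits 1 4 -> bits=01101100
Not inserted: cow hen jay rat yak — query each against bits=01101100:
query cow: checks bit2=1 (all 1) -> maybe => FALSE POSITIVE
query hen: checks bit5=1, bit7=0 (has a 0) -> no => not a false positive
query jay: checks bit2=1, bit3=0 (has a 0) -> no => not a false positive
query rat: checks bit2=1, bit4=1 (all 1) -> maybe => FALSE POSITIVE
query yak: checks bit3=0, bit4=1 (has a 0) -> no => not a false positive
False positives (alphabetical): cow rat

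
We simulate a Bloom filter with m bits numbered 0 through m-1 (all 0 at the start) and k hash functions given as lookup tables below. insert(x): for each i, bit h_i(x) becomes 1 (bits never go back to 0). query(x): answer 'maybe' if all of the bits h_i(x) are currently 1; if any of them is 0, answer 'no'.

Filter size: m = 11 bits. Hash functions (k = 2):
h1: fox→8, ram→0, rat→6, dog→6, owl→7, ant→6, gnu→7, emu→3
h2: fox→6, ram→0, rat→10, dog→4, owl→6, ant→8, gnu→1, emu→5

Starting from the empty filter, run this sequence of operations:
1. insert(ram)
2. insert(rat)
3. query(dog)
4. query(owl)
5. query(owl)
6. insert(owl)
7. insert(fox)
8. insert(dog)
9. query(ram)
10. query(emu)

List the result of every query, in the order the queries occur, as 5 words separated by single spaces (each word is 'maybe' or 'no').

Answer: no no no maybe no

Derivation:
Start: bits=00000000000
Op 1: insert ram -> sets bits 0 -> bits=10000000000
Op 2: insert rat -> sets bits 6 10 -> bits=10000010001
Op 3: query dog -> checks bit4=0, bit6=1 (has a 0) -> no
Op 4: query owl -> checks bit6=1, bit7=0 (has a 0) -> no
Op 5: query owl -> checks bit6=1, bit7=0 (has a 0) -> no
Op 6: insert owl -> sets bits 6 7 -> bits=10000011001
Op 7: insert fox -> sets bits 6 8 -> bits=10000011101
Op 8: insert dog -> sets bits 4 6 -> bits=10001011101
Op 9: query ram -> checks bit0=1 (all 1) -> maybe
Op 10: query emu -> checks bit3=0, bit5=0 (has a 0) -> no
Query results in order: no no no maybe no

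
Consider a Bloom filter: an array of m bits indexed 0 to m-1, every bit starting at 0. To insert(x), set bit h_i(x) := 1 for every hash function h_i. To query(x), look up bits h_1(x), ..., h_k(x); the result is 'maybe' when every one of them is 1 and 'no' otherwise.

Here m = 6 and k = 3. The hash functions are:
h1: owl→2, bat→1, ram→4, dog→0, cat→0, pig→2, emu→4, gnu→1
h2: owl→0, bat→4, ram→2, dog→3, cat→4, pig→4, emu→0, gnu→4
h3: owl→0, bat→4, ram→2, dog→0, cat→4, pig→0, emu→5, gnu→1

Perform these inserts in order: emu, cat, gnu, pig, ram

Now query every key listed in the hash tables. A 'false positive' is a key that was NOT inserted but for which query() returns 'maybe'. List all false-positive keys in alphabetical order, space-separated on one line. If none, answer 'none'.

Start: bits=000000
After insert 'emu': sets bits 0 4 5 -> bits=100011
After insert 'cat': sets bits 0 4 -> bits=100011
After insert 'gnu': sets bits 1 4 -> bits=110011
After insert 'pig': sets bits 0 2 4 -> bits=111011
After insert 'ram': sets bits 2 4 -> bits=111011
Not inserted: bat dog owl — query each against bits=111011:
query bat: checks bit1=1, bit4=1 (all 1) -> maybe => FALSE POSITIVE
query dog: checks bit0=1, bit3=0 (has a 0) -> no => not a false positive
query owl: checks bit0=1, bit2=1 (all 1) -> maybe => FALSE POSITIVE
False positives (alphabetical): bat owl

Answer: bat owl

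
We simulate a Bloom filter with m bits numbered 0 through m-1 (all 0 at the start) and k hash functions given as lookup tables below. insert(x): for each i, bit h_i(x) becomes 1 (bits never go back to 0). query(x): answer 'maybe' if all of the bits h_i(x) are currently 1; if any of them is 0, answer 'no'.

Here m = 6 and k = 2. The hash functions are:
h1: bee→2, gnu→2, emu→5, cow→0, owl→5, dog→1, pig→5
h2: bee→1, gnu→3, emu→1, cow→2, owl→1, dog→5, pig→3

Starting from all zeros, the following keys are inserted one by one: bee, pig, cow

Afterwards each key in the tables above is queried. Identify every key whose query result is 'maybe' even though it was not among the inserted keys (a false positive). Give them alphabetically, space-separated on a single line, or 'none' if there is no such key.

Answer: dog emu gnu owl

Derivation:
Start: bits=000000
After insert 'bee': sets bits 1 2 -> bits=011000
After insert 'pig': sets bits 3 5 -> bits=011101
After insert 'cow': sets bits 0 2 -> bits=111101
Not inserted: dog emu gnu owl — query each against bits=111101:
query dog: checks bit1=1, bit5=1 (all 1) -> maybe => FALSE POSITIVE
query emu: checks bit1=1, bit5=1 (all 1) -> maybe => FALSE POSITIVE
query gnu: checks bit2=1, bit3=1 (all 1) -> maybe => FALSE POSITIVE
query owl: checks bit1=1, bit5=1 (all 1) -> maybe => FALSE POSITIVE
False positives (alphabetical): dog emu gnu owl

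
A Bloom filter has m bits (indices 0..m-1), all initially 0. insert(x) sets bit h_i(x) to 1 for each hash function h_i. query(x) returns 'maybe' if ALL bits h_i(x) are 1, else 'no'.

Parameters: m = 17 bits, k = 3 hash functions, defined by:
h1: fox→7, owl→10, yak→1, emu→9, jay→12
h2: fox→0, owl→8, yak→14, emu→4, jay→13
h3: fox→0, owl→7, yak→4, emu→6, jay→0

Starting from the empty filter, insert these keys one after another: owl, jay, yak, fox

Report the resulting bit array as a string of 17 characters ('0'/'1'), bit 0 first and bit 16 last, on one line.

Start: bits=00000000000000000
After insert 'owl': sets bits 7 8 10 -> bits=00000001101000000
After insert 'jay': sets bits 0 12 13 -> bits=10000001101011000
After insert 'yak': sets bits 1 4 14 -> bits=11001001101011100
After insert 'fox': sets bits 0 7 -> bits=11001001101011100

Answer: 11001001101011100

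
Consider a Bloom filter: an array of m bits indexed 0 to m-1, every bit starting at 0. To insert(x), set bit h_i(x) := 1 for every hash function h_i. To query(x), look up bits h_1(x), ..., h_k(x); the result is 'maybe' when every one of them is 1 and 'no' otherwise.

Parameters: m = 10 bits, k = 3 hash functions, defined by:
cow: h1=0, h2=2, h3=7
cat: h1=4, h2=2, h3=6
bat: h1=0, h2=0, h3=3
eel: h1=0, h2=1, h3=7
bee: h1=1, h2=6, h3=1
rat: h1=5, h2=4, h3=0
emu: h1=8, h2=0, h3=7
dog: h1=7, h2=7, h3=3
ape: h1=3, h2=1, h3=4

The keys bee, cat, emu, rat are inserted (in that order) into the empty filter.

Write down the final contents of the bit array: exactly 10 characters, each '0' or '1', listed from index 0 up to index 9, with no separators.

Start: bits=0000000000
After insert 'bee': sets bits 1 6 -> bits=0100001000
After insert 'cat': sets bits 2 4 6 -> bits=0110101000
After insert 'emu': sets bits 0 7 8 -> bits=1110101110
After insert 'rat': sets bits 0 4 5 -> bits=1110111110

Answer: 1110111110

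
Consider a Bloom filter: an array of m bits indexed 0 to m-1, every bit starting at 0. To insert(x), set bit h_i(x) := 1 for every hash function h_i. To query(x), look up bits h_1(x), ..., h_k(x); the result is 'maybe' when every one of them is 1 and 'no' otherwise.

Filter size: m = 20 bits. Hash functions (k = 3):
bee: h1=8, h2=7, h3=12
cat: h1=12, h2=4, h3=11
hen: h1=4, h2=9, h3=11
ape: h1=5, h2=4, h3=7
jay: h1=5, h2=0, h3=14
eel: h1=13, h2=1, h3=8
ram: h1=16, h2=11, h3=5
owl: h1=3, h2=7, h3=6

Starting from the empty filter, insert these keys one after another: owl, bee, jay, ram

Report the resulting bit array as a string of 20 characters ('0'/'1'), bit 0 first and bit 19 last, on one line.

Answer: 10010111100110101000

Derivation:
Start: bits=00000000000000000000
After insert 'owl': sets bits 3 6 7 -> bits=00010011000000000000
After insert 'bee': sets bits 7 8 12 -> bits=00010011100010000000
After insert 'jay': sets bits 0 5 14 -> bits=10010111100010100000
After insert 'ram': sets bits 5 11 16 -> bits=10010111100110101000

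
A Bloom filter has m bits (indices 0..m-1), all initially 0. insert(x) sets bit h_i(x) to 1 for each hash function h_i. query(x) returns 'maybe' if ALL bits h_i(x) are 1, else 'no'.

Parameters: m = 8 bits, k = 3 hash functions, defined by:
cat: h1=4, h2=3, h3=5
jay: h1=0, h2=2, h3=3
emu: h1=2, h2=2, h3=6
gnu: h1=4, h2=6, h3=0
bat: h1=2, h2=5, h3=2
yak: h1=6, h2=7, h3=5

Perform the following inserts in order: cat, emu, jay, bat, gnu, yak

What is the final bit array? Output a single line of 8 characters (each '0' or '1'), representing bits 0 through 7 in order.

Start: bits=00000000
After insert 'cat': sets bits 3 4 5 -> bits=00011100
After insert 'emu': sets bits 2 6 -> bits=00111110
After insert 'jay': sets bits 0 2 3 -> bits=10111110
After insert 'bat': sets bits 2 5 -> bits=10111110
After insert 'gnu': sets bits 0 4 6 -> bits=10111110
After insert 'yak': sets bits 5 6 7 -> bits=10111111

Answer: 10111111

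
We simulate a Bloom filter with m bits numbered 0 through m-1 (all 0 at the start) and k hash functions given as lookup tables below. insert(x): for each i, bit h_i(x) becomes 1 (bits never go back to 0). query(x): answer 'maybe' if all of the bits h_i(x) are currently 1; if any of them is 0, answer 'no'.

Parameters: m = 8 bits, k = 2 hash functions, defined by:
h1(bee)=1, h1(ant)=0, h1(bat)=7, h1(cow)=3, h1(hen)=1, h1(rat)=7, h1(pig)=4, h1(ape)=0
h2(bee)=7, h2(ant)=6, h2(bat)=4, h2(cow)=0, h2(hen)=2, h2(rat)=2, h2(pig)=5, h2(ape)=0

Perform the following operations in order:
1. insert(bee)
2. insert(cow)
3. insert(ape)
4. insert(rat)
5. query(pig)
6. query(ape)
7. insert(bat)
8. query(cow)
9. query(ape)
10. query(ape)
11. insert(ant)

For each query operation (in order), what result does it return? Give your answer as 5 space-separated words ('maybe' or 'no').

Answer: no maybe maybe maybe maybe

Derivation:
Start: bits=00000000
Op 1: insert bee -> sets bits 1 7 -> bits=01000001
Op 2: insert cow -> sets bits 0 3 -> bits=11010001
Op 3: insert ape -> sets bits 0 -> bits=11010001
Op 4: insert rat -> sets bits 2 7 -> bits=11110001
Op 5: query pig -> checks bit4=0, bit5=0 (has a 0) -> no
Op 6: query ape -> checks bit0=1 (all 1) -> maybe
Op 7: insert bat -> sets bits 4 7 -> bits=11111001
Op 8: query cow -> checks bit0=1, bit3=1 (all 1) -> maybe
Op 9: query ape -> checks bit0=1 (all 1) -> maybe
Op 10: query ape -> checks bit0=1 (all 1) -> maybe
Op 11: insert ant -> sets bits 0 6 -> bits=11111011
Query results in order: no maybe maybe maybe maybe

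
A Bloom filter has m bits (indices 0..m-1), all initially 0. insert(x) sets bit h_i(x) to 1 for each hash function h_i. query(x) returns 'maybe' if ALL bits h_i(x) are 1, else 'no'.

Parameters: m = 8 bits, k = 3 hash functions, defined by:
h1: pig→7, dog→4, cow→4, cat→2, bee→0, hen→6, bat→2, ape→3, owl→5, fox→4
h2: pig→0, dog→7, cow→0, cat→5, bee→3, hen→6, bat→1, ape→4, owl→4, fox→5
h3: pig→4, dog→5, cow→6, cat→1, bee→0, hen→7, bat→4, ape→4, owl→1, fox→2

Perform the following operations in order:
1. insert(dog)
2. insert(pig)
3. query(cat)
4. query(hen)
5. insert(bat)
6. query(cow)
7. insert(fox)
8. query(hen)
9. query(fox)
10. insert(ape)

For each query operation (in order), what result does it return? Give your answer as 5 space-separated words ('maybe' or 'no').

Start: bits=00000000
Op 1: insert dog -> sets bits 4 5 7 -> bits=00001101
Op 2: insert pig -> sets bits 0 4 7 -> bits=10001101
Op 3: query cat -> checks bit1=0, bit2=0, bit5=1 (has a 0) -> no
Op 4: query hen -> checks bit6=0, bit7=1 (has a 0) -> no
Op 5: insert bat -> sets bits 1 2 4 -> bits=11101101
Op 6: query cow -> checks bit0=1, bit4=1, bit6=0 (has a 0) -> no
Op 7: insert fox -> sets bits 2 4 5 -> bits=11101101
Op 8: query hen -> checks bit6=0, bit7=1 (has a 0) -> no
Op 9: query fox -> checks bit2=1, bit4=1, bit5=1 (all 1) -> maybe
Op 10: insert ape -> sets bits 3 4 -> bits=11111101
Query results in order: no no no no maybe

Answer: no no no no maybe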